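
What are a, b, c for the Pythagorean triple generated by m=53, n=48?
(505, 5088, 5113)

Euclid's formula: a = m² - n², b = 2mn, c = m² + n²
m = 53, n = 48
a = 53² - 48² = 2809 - 2304 = 505
b = 2 × 53 × 48 = 5088
c = 53² + 48² = 2809 + 2304 = 5113
Verification: 505² + 5088² = 255025 + 25887744 = 26142769 = 5113² ✓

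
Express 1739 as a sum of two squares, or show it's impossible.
Not possible

Factorization: 1739 = 37 × 47
By Fermat: n is sum of two squares iff every prime p ≡ 3 (mod 4) appears to even power.
Prime(s) ≡ 3 (mod 4) with odd exponent: [(47, 1)]
Therefore 1739 cannot be expressed as a² + b².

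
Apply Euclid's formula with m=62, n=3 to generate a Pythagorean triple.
(3835, 372, 3853)

Euclid's formula: a = m² - n², b = 2mn, c = m² + n²
m = 62, n = 3
a = 62² - 3² = 3844 - 9 = 3835
b = 2 × 62 × 3 = 372
c = 62² + 3² = 3844 + 9 = 3853
Verification: 3835² + 372² = 14707225 + 138384 = 14845609 = 3853² ✓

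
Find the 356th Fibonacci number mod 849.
420

Matrix identity: Q^n = [[F_(n+1), F_n], [F_n, F_(n-1)]] with Q = [[1,1],[1,0]].
n = 356 = 101100100₂. Square-and-multiply, entries mod 849:
Q^1 = [[1,1],[1,0]]
Q^2 = (Q^1)² = [[2,1],[1,1]]
Q^5 = (Q^2)²·Q = [[8,5],[5,3]]
Q^11 = (Q^5)²·Q = [[144,89],[89,55]]
Q^22 = (Q^11)² = [[640,731],[731,758]]
Q^44 = (Q^22)² = [[722,591],[591,131]]
Q^89 = (Q^44)²·Q = [[157,340],[340,666]]
Q^178 = (Q^89)² = [[164,499],[499,514]]
Q^356 = (Q^178)² = [[821,420],[420,401]]
F_356 mod 849 = Q^356[0][1] = 420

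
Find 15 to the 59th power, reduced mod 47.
44

Repeated squaring. Binary of 59 = 111011.
15^1 ≡ 15 (mod 47); 15^2 ≡ 37 (mod 47); 15^4 ≡ 6 (mod 47); 15^8 ≡ 36 (mod 47); 15^16 ≡ 27 (mod 47); 15^32 ≡ 24 (mod 47)
15^59 = 15^1 × 15^2 × 15^8 × 15^16 × 15^32 ≡ 44 (mod 47)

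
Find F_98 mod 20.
9

Matrix identity: Q^n = [[F_(n+1), F_n], [F_n, F_(n-1)]] with Q = [[1,1],[1,0]].
n = 98 = 1100010₂. Square-and-multiply, entries mod 20:
Q^1 = [[1,1],[1,0]]
Q^3 = (Q^1)²·Q = [[3,2],[2,1]]
Q^6 = (Q^3)² = [[13,8],[8,5]]
Q^12 = (Q^6)² = [[13,4],[4,9]]
Q^24 = (Q^12)² = [[5,8],[8,17]]
Q^49 = (Q^24)²·Q = [[5,9],[9,16]]
Q^98 = (Q^49)² = [[6,9],[9,17]]
F_98 mod 20 = Q^98[0][1] = 9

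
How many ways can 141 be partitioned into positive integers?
16670689208

p(n) counts ways to write n as a sum of positive integers (order ignored).
Euler's pentagonal recurrence: p(k) = p(k-1) + p(k-2) - p(k-5) - p(k-7) + p(k-12) + p(k-15) - ... (offsets j(3j∓1)/2, signs ++--, p(0)=1, p(<0)=0).
DP table for k = 0..140: p(0)=1, p(1)=1, p(2)=2, p(3)=3, p(4)=5, p(5)=7, p(6)=11, p(7)=15, p(8)=22, p(9)=30, p(10)=42, p(11)=56, p(12)=77, p(13)=101, p(14)=135, p(15)=176, p(16)=231, p(17)=297, p(18)=385, p(19)=490, p(20)=627, p(21)=792, p(22)=1002, p(23)=1255, p(24)=1575, p(25)=1958, p(26)=2436, p(27)=3010, p(28)=3718, p(29)=4565, p(30)=5604, p(31)=6842, p(32)=8349, p(33)=10143, p(34)=12310, p(35)=14883, p(36)=17977, p(37)=21637, p(38)=26015, p(39)=31185, p(40)=37338, p(41)=44583, p(42)=53174, p(43)=63261, p(44)=75175, p(45)=89134, p(46)=105558, p(47)=124754, p(48)=147273, p(49)=173525, p(50)=204226, p(51)=239943, p(52)=281589, p(53)=329931, p(54)=386155, p(55)=451276, p(56)=526823, p(57)=614154, p(58)=715220, p(59)=831820, p(60)=966467, p(61)=1121505, p(62)=1300156, p(63)=1505499, p(64)=1741630, p(65)=2012558, p(66)=2323520, p(67)=2679689, p(68)=3087735, p(69)=3554345, p(70)=4087968, p(71)=4697205, p(72)=5392783, p(73)=6185689, p(74)=7089500, p(75)=8118264, p(76)=9289091, p(77)=10619863, p(78)=12132164, p(79)=13848650, p(80)=15796476, p(81)=18004327, p(82)=20506255, p(83)=23338469, p(84)=26543660, p(85)=30167357, p(86)=34262962, p(87)=38887673, p(88)=44108109, p(89)=49995925, p(90)=56634173, p(91)=64112359, p(92)=72533807, p(93)=82010177, p(94)=92669720, p(95)=104651419, p(96)=118114304, p(97)=133230930, p(98)=150198136, p(99)=169229875, p(100)=190569292, p(101)=214481126, p(102)=241265379, p(103)=271248950, p(104)=304801365, p(105)=342325709, p(106)=384276336, p(107)=431149389, p(108)=483502844, p(109)=541946240, p(110)=607163746, p(111)=679903203, p(112)=761002156, p(113)=851376628, p(114)=952050665, p(115)=1064144451, p(116)=1188908248, p(117)=1327710076, p(118)=1482074143, p(119)=1653668665, p(120)=1844349560, p(121)=2056148051, p(122)=2291320912, p(123)=2552338241, p(124)=2841940500, p(125)=3163127352, p(126)=3519222692, p(127)=3913864295, p(128)=4351078600, p(129)=4835271870, p(130)=5371315400, p(131)=5964539504, p(132)=6620830889, p(133)=7346629512, p(134)=8149040695, p(135)=9035836076, p(136)=10015581680, p(137)=11097645016, p(138)=12292341831, p(139)=13610949895, p(140)=15065878135.
Final step: p(141) = p(140) + p(139) - p(136) - p(134) + p(129) + p(126) - p(119) - p(115) + p(106) + p(101) - p(90) - p(84) + p(71) + p(64) - p(49) - p(41) + p(24) + p(15)
= 15065878135 + 13610949895 - 10015581680 - 8149040695 + 4835271870 + 3519222692 - 1653668665 - 1064144451 + 384276336 + 214481126 - 56634173 - 26543660 + 4697205 + 1741630 - 173525 - 44583 + 1575 + 176
= 16670689208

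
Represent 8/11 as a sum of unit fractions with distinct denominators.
1/2 + 1/5 + 1/37 + 1/4070

Greedy algorithm:
8/11: ceiling(11/8) = 2, use 1/2
5/22: ceiling(22/5) = 5, use 1/5
3/110: ceiling(110/3) = 37, use 1/37
1/4070: ceiling(4070/1) = 4070, use 1/4070
Result: 8/11 = 1/2 + 1/5 + 1/37 + 1/4070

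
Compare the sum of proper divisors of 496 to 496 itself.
perfect

Proper divisors of 496: sum = 1 + 2 + 4 + 8 + 16 + 31 + 62 + 124 + 248 = 496
Since 496 = 496, 496 is perfect.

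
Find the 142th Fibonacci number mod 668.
151

Matrix identity: Q^n = [[F_(n+1), F_n], [F_n, F_(n-1)]] with Q = [[1,1],[1,0]].
n = 142 = 10001110₂. Square-and-multiply, entries mod 668:
Q^1 = [[1,1],[1,0]]
Q^2 = (Q^1)² = [[2,1],[1,1]]
Q^4 = (Q^2)² = [[5,3],[3,2]]
Q^8 = (Q^4)² = [[34,21],[21,13]]
Q^17 = (Q^8)²·Q = [[580,261],[261,319]]
Q^35 = (Q^17)²·Q = [[552,381],[381,171]]
Q^71 = (Q^35)²·Q = [[548,301],[301,247]]
Q^142 = (Q^71)² = [[125,151],[151,642]]
F_142 mod 668 = Q^142[0][1] = 151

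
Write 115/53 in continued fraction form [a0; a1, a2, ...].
[2; 5, 1, 8]

Euclidean algorithm steps:
115 = 2 × 53 + 9
53 = 5 × 9 + 8
9 = 1 × 8 + 1
8 = 8 × 1 + 0
Continued fraction: [2; 5, 1, 8]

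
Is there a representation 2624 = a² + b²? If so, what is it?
32² + 40² (a=32, b=40)

Factorization: 2624 = 2^6 × 41
By Fermat: n is sum of two squares iff every prime p ≡ 3 (mod 4) appears to even power.
All primes ≡ 3 (mod 4) appear to even power.
Search a = 0, 1, 2, … for 2624 - a² a perfect square: first hit at a = 32: 2624 - 1024 = 1600 = 40².
2624 = 32² + 40² = 1024 + 1600 ✓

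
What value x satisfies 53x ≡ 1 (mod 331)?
25

gcd(53, 331) = 1, so the inverse exists.
Extended Euclidean algorithm on (331, 53):
331 = 6 × 53 + 13  ⟹  13 = (1)·331 + (-6)·53
53 = 4 × 13 + 1  ⟹  1 = (-4)·331 + (25)·53
So (25)·53 ≡ 1 (mod 331), i.e. 53^(-1) ≡ 25 (mod 331).
Check: 53 × 25 = 1325 ≡ 1 (mod 331)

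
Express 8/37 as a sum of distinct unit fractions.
1/5 + 1/62 + 1/11470

Greedy algorithm:
8/37: ceiling(37/8) = 5, use 1/5
3/185: ceiling(185/3) = 62, use 1/62
1/11470: ceiling(11470/1) = 11470, use 1/11470
Result: 8/37 = 1/5 + 1/62 + 1/11470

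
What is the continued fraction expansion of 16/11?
[1; 2, 5]

Euclidean algorithm steps:
16 = 1 × 11 + 5
11 = 2 × 5 + 1
5 = 5 × 1 + 0
Continued fraction: [1; 2, 5]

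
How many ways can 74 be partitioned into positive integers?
7089500

p(n) counts ways to write n as a sum of positive integers (order ignored).
Euler's pentagonal recurrence: p(k) = p(k-1) + p(k-2) - p(k-5) - p(k-7) + p(k-12) + p(k-15) - ... (offsets j(3j∓1)/2, signs ++--, p(0)=1, p(<0)=0).
DP table for k = 0..73: p(0)=1, p(1)=1, p(2)=2, p(3)=3, p(4)=5, p(5)=7, p(6)=11, p(7)=15, p(8)=22, p(9)=30, p(10)=42, p(11)=56, p(12)=77, p(13)=101, p(14)=135, p(15)=176, p(16)=231, p(17)=297, p(18)=385, p(19)=490, p(20)=627, p(21)=792, p(22)=1002, p(23)=1255, p(24)=1575, p(25)=1958, p(26)=2436, p(27)=3010, p(28)=3718, p(29)=4565, p(30)=5604, p(31)=6842, p(32)=8349, p(33)=10143, p(34)=12310, p(35)=14883, p(36)=17977, p(37)=21637, p(38)=26015, p(39)=31185, p(40)=37338, p(41)=44583, p(42)=53174, p(43)=63261, p(44)=75175, p(45)=89134, p(46)=105558, p(47)=124754, p(48)=147273, p(49)=173525, p(50)=204226, p(51)=239943, p(52)=281589, p(53)=329931, p(54)=386155, p(55)=451276, p(56)=526823, p(57)=614154, p(58)=715220, p(59)=831820, p(60)=966467, p(61)=1121505, p(62)=1300156, p(63)=1505499, p(64)=1741630, p(65)=2012558, p(66)=2323520, p(67)=2679689, p(68)=3087735, p(69)=3554345, p(70)=4087968, p(71)=4697205, p(72)=5392783, p(73)=6185689.
Final step: p(74) = p(73) + p(72) - p(69) - p(67) + p(62) + p(59) - p(52) - p(48) + p(39) + p(34) - p(23) - p(17) + p(4)
= 6185689 + 5392783 - 3554345 - 2679689 + 1300156 + 831820 - 281589 - 147273 + 31185 + 12310 - 1255 - 297 + 5
= 7089500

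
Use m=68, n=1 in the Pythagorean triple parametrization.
(4623, 136, 4625)

Euclid's formula: a = m² - n², b = 2mn, c = m² + n²
m = 68, n = 1
a = 68² - 1² = 4624 - 1 = 4623
b = 2 × 68 × 1 = 136
c = 68² + 1² = 4624 + 1 = 4625
Verification: 4623² + 136² = 21372129 + 18496 = 21390625 = 4625² ✓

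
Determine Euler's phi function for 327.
216

327 = 3 × 109
φ(n) = n × ∏(1 - 1/p) for each prime p dividing n
φ(327) = 327 × (1 - 1/3) × (1 - 1/109) = 216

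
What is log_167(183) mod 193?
77

Baby-step giant-step with step n = ⌈√193⌉ = 14.
Baby steps 167^j mod 193 (j:value) for j=0..13: 0:1, 1:167, 2:97, 3:180, 4:145, 5:90, 6:169, 7:45, 8:181, 9:119, 10:187, 11:156, 12:190, 13:78.
Giant-step multiplier: 167^(-14) ≡ 167^(192-14) = 167^178 ≡ 128 (mod 193).
Giant steps γ_i = 183·128^i mod 193: γ_0=183, γ_1=71, γ_2=17, γ_3=53, γ_4=29, γ_5=45 (in table at j=7).
x = i·n + j = 5·14 + 7 = 77.
Check: 167^77 ≡ 183 (mod 193).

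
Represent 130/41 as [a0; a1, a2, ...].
[3; 5, 1, 6]

Euclidean algorithm steps:
130 = 3 × 41 + 7
41 = 5 × 7 + 6
7 = 1 × 6 + 1
6 = 6 × 1 + 0
Continued fraction: [3; 5, 1, 6]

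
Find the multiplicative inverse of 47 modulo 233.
119

gcd(47, 233) = 1, so the inverse exists.
Extended Euclidean algorithm on (233, 47):
233 = 4 × 47 + 45  ⟹  45 = (1)·233 + (-4)·47
47 = 1 × 45 + 2  ⟹  2 = (-1)·233 + (5)·47
45 = 22 × 2 + 1  ⟹  1 = (23)·233 + (-114)·47
So (-114)·47 ≡ 1 (mod 233), i.e. 47^(-1) ≡ -114 ≡ 119 (mod 233).
Check: 47 × 119 = 5593 ≡ 1 (mod 233)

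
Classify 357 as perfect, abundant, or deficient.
deficient

Proper divisors of 357: sum = 1 + 3 + 7 + 17 + 21 + 51 + 119 = 219
Since 219 < 357, 357 is deficient.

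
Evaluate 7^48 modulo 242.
185

Repeated squaring. Binary of 48 = 110000.
7^1 ≡ 7 (mod 242); 7^2 ≡ 49 (mod 242); 7^4 ≡ 223 (mod 242); 7^8 ≡ 119 (mod 242); 7^16 ≡ 125 (mod 242); 7^32 ≡ 137 (mod 242)
7^48 = 7^16 × 7^32 ≡ 185 (mod 242)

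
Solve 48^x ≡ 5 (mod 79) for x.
22

Baby-step giant-step with step n = ⌈√79⌉ = 9.
Baby steps 48^j mod 79 (j:value) for j=0..8: 0:1, 1:48, 2:13, 3:71, 4:11, 5:54, 6:64, 7:70, 8:42.
Giant-step multiplier: 48^(-9) ≡ 48^(78-9) = 48^69 ≡ 27 (mod 79).
Giant steps γ_i = 5·27^i mod 79: γ_0=5, γ_1=56, γ_2=11 (in table at j=4).
x = i·n + j = 2·9 + 4 = 22.
Check: 48^22 ≡ 5 (mod 79).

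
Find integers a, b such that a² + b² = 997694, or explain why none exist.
Not possible

Factorization: 997694 = 2 × 23^3 × 41
By Fermat: n is sum of two squares iff every prime p ≡ 3 (mod 4) appears to even power.
Prime(s) ≡ 3 (mod 4) with odd exponent: [(23, 3)]
Therefore 997694 cannot be expressed as a² + b².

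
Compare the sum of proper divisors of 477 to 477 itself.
deficient

Proper divisors of 477: sum = 1 + 3 + 9 + 53 + 159 = 225
Since 225 < 477, 477 is deficient.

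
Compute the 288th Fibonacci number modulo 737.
384

Matrix identity: Q^n = [[F_(n+1), F_n], [F_n, F_(n-1)]] with Q = [[1,1],[1,0]].
n = 288 = 100100000₂. Square-and-multiply, entries mod 737:
Q^1 = [[1,1],[1,0]]
Q^2 = (Q^1)² = [[2,1],[1,1]]
Q^4 = (Q^2)² = [[5,3],[3,2]]
Q^9 = (Q^4)²·Q = [[55,34],[34,21]]
Q^18 = (Q^9)² = [[496,373],[373,123]]
Q^36 = (Q^18)² = [[431,206],[206,225]]
Q^72 = (Q^36)² = [[464,265],[265,199]]
Q^144 = (Q^72)² = [[302,289],[289,13]]
Q^288 = (Q^144)² = [[56,384],[384,409]]
F_288 mod 737 = Q^288[0][1] = 384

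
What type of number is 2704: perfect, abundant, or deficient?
abundant

Proper divisors of 2704: sum = 1 + 2 + 4 + 8 + 13 + 16 + 26 + 52 + 104 + 169 + 208 + 338 + 676 + 1352 = 2969
Since 2969 > 2704, 2704 is abundant.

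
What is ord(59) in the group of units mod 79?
78

79 is prime, so ord(59) divides φ(79) = 78.
Divisors of 78: 1, 2, 3, 6, 13, 26, 39, 78.
Repeated squaring: 59^1 ≡ 59, 59^2 ≡ 5, 59^4 ≡ 25, 59^8 ≡ 72, 59^16 ≡ 49, 59^32 ≡ 31, 59^64 ≡ 13 (mod 79).
Test 59^d mod 79 for each divisor d in increasing order:
59^1 ≡ 59
59^2 ≡ 5
59^3 = 59^2·59^1 ≡ 58
59^6 = 59^4·59^2 ≡ 46
59^13 = 59^8·59^4·59^1 ≡ 24
59^26 = 59^16·59^8·59^2 ≡ 23
59^39 = 59^32·59^4·59^2·59^1 ≡ 78
59^78 = 59^64·59^8·59^4·59^2 ≡ 1  ← first divisor giving 1
The order is 78.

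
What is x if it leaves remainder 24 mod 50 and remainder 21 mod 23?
274

Using Chinese Remainder Theorem:
M = 50 × 23 = 1150
M1 = 23, M2 = 50
y1 = 23^(-1) mod 50 = 37
y2 = 50^(-1) mod 23 = 6
x = (24×23×37 + 21×50×6) mod 1150 = 274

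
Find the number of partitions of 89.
49995925

p(n) counts ways to write n as a sum of positive integers (order ignored).
Euler's pentagonal recurrence: p(k) = p(k-1) + p(k-2) - p(k-5) - p(k-7) + p(k-12) + p(k-15) - ... (offsets j(3j∓1)/2, signs ++--, p(0)=1, p(<0)=0).
DP table for k = 0..88: p(0)=1, p(1)=1, p(2)=2, p(3)=3, p(4)=5, p(5)=7, p(6)=11, p(7)=15, p(8)=22, p(9)=30, p(10)=42, p(11)=56, p(12)=77, p(13)=101, p(14)=135, p(15)=176, p(16)=231, p(17)=297, p(18)=385, p(19)=490, p(20)=627, p(21)=792, p(22)=1002, p(23)=1255, p(24)=1575, p(25)=1958, p(26)=2436, p(27)=3010, p(28)=3718, p(29)=4565, p(30)=5604, p(31)=6842, p(32)=8349, p(33)=10143, p(34)=12310, p(35)=14883, p(36)=17977, p(37)=21637, p(38)=26015, p(39)=31185, p(40)=37338, p(41)=44583, p(42)=53174, p(43)=63261, p(44)=75175, p(45)=89134, p(46)=105558, p(47)=124754, p(48)=147273, p(49)=173525, p(50)=204226, p(51)=239943, p(52)=281589, p(53)=329931, p(54)=386155, p(55)=451276, p(56)=526823, p(57)=614154, p(58)=715220, p(59)=831820, p(60)=966467, p(61)=1121505, p(62)=1300156, p(63)=1505499, p(64)=1741630, p(65)=2012558, p(66)=2323520, p(67)=2679689, p(68)=3087735, p(69)=3554345, p(70)=4087968, p(71)=4697205, p(72)=5392783, p(73)=6185689, p(74)=7089500, p(75)=8118264, p(76)=9289091, p(77)=10619863, p(78)=12132164, p(79)=13848650, p(80)=15796476, p(81)=18004327, p(82)=20506255, p(83)=23338469, p(84)=26543660, p(85)=30167357, p(86)=34262962, p(87)=38887673, p(88)=44108109.
Final step: p(89) = p(88) + p(87) - p(84) - p(82) + p(77) + p(74) - p(67) - p(63) + p(54) + p(49) - p(38) - p(32) + p(19) + p(12)
= 44108109 + 38887673 - 26543660 - 20506255 + 10619863 + 7089500 - 2679689 - 1505499 + 386155 + 173525 - 26015 - 8349 + 490 + 77
= 49995925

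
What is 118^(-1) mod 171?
100

gcd(118, 171) = 1, so the inverse exists.
Extended Euclidean algorithm on (171, 118):
171 = 1 × 118 + 53  ⟹  53 = (1)·171 + (-1)·118
118 = 2 × 53 + 12  ⟹  12 = (-2)·171 + (3)·118
53 = 4 × 12 + 5  ⟹  5 = (9)·171 + (-13)·118
12 = 2 × 5 + 2  ⟹  2 = (-20)·171 + (29)·118
5 = 2 × 2 + 1  ⟹  1 = (49)·171 + (-71)·118
So (-71)·118 ≡ 1 (mod 171), i.e. 118^(-1) ≡ -71 ≡ 100 (mod 171).
Check: 118 × 100 = 11800 ≡ 1 (mod 171)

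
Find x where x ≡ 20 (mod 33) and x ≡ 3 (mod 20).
383

Using Chinese Remainder Theorem:
M = 33 × 20 = 660
M1 = 20, M2 = 33
y1 = 20^(-1) mod 33 = 5
y2 = 33^(-1) mod 20 = 17
x = (20×20×5 + 3×33×17) mod 660 = 383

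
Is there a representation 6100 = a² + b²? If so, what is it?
4² + 78² (a=4, b=78)

Factorization: 6100 = 2^2 × 5^2 × 61
By Fermat: n is sum of two squares iff every prime p ≡ 3 (mod 4) appears to even power.
All primes ≡ 3 (mod 4) appear to even power.
Search a = 0, 1, 2, … for 6100 - a² a perfect square: first hit at a = 4: 6100 - 16 = 6084 = 78².
6100 = 4² + 78² = 16 + 6084 ✓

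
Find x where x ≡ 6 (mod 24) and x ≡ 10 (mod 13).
270

Using Chinese Remainder Theorem:
M = 24 × 13 = 312
M1 = 13, M2 = 24
y1 = 13^(-1) mod 24 = 13
y2 = 24^(-1) mod 13 = 6
x = (6×13×13 + 10×24×6) mod 312 = 270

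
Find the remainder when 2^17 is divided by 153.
104

Repeated squaring. Binary of 17 = 10001.
2^1 ≡ 2 (mod 153); 2^2 ≡ 4 (mod 153); 2^4 ≡ 16 (mod 153); 2^8 ≡ 103 (mod 153); 2^16 ≡ 52 (mod 153)
2^17 = 2^1 × 2^16 ≡ 104 (mod 153)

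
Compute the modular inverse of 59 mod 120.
59

gcd(59, 120) = 1, so the inverse exists.
Extended Euclidean algorithm on (120, 59):
120 = 2 × 59 + 2  ⟹  2 = (1)·120 + (-2)·59
59 = 29 × 2 + 1  ⟹  1 = (-29)·120 + (59)·59
So (59)·59 ≡ 1 (mod 120), i.e. 59^(-1) ≡ 59 (mod 120).
Check: 59 × 59 = 3481 ≡ 1 (mod 120)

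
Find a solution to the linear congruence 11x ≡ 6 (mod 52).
x ≡ 10 (mod 52)

gcd(11, 52) = 1, which divides 6, so solutions exist.
Find 11^(-1) mod 52 by the extended Euclidean algorithm:
52 = 4 × 11 + 8  ⟹  8 = (1)·52 + (-4)·11
11 = 1 × 8 + 3  ⟹  3 = (-1)·52 + (5)·11
8 = 2 × 3 + 2  ⟹  2 = (3)·52 + (-14)·11
3 = 1 × 2 + 1  ⟹  1 = (-4)·52 + (19)·11
So (19)·11 ≡ 1 (mod 52), i.e. 11^(-1) ≡ 19 (mod 52).
x ≡ 19 × 6 = 114 ≡ 10 (mod 52).
Check: 11 × 10 = 110 ≡ 6 (mod 52).
Unique solution: x ≡ 10 (mod 52)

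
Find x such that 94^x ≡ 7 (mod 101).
51

Baby-step giant-step with step n = ⌈√101⌉ = 11.
Baby steps 94^j mod 101 (j:value) for j=0..10: 0:1, 1:94, 2:49, 3:61, 4:78, 5:60, 6:85, 7:11, 8:24, 9:34, 10:65.
Giant-step multiplier: 94^(-11) ≡ 94^(100-11) = 94^89 ≡ 99 (mod 101).
Giant steps γ_i = 7·99^i mod 101: γ_0=7, γ_1=87, γ_2=28, γ_3=45, γ_4=11 (in table at j=7).
x = i·n + j = 4·11 + 7 = 51.
Check: 94^51 ≡ 7 (mod 101).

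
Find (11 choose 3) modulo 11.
0

Using Lucas' theorem:
Write n=11 and k=3 in base 11:
n in base 11: [1, 0]
k in base 11: [0, 3]
C(11,3) mod 11 = ∏ C(n_i, k_i) mod 11
Digit binomials (mod 11): C(1,0) = 1; C(0,3) = 0 (k_i > n_i)
Product: 1 × 0 = 0 ≡ 0 (mod 11)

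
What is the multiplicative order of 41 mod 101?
20

101 is prime, so ord(41) divides φ(101) = 100.
Divisors of 100: 1, 2, 4, 5, 10, 20, 25, 50, 100.
Repeated squaring: 41^1 ≡ 41, 41^2 ≡ 65, 41^4 ≡ 84, 41^8 ≡ 87, 41^16 ≡ 95, 41^32 ≡ 36, 41^64 ≡ 84 (mod 101).
Test 41^d mod 101 for each divisor d in increasing order:
41^1 ≡ 41
41^2 ≡ 65
41^4 ≡ 84
41^5 = 41^4·41^1 ≡ 10
41^10 = 41^8·41^2 ≡ 100
41^20 = 41^16·41^4 ≡ 1  ← first divisor giving 1
The order is 20.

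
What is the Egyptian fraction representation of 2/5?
1/3 + 1/15

Greedy algorithm:
2/5: ceiling(5/2) = 3, use 1/3
1/15: ceiling(15/1) = 15, use 1/15
Result: 2/5 = 1/3 + 1/15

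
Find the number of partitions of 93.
82010177

p(n) counts ways to write n as a sum of positive integers (order ignored).
Euler's pentagonal recurrence: p(k) = p(k-1) + p(k-2) - p(k-5) - p(k-7) + p(k-12) + p(k-15) - ... (offsets j(3j∓1)/2, signs ++--, p(0)=1, p(<0)=0).
DP table for k = 0..92: p(0)=1, p(1)=1, p(2)=2, p(3)=3, p(4)=5, p(5)=7, p(6)=11, p(7)=15, p(8)=22, p(9)=30, p(10)=42, p(11)=56, p(12)=77, p(13)=101, p(14)=135, p(15)=176, p(16)=231, p(17)=297, p(18)=385, p(19)=490, p(20)=627, p(21)=792, p(22)=1002, p(23)=1255, p(24)=1575, p(25)=1958, p(26)=2436, p(27)=3010, p(28)=3718, p(29)=4565, p(30)=5604, p(31)=6842, p(32)=8349, p(33)=10143, p(34)=12310, p(35)=14883, p(36)=17977, p(37)=21637, p(38)=26015, p(39)=31185, p(40)=37338, p(41)=44583, p(42)=53174, p(43)=63261, p(44)=75175, p(45)=89134, p(46)=105558, p(47)=124754, p(48)=147273, p(49)=173525, p(50)=204226, p(51)=239943, p(52)=281589, p(53)=329931, p(54)=386155, p(55)=451276, p(56)=526823, p(57)=614154, p(58)=715220, p(59)=831820, p(60)=966467, p(61)=1121505, p(62)=1300156, p(63)=1505499, p(64)=1741630, p(65)=2012558, p(66)=2323520, p(67)=2679689, p(68)=3087735, p(69)=3554345, p(70)=4087968, p(71)=4697205, p(72)=5392783, p(73)=6185689, p(74)=7089500, p(75)=8118264, p(76)=9289091, p(77)=10619863, p(78)=12132164, p(79)=13848650, p(80)=15796476, p(81)=18004327, p(82)=20506255, p(83)=23338469, p(84)=26543660, p(85)=30167357, p(86)=34262962, p(87)=38887673, p(88)=44108109, p(89)=49995925, p(90)=56634173, p(91)=64112359, p(92)=72533807.
Final step: p(93) = p(92) + p(91) - p(88) - p(86) + p(81) + p(78) - p(71) - p(67) + p(58) + p(53) - p(42) - p(36) + p(23) + p(16) - p(1)
= 72533807 + 64112359 - 44108109 - 34262962 + 18004327 + 12132164 - 4697205 - 2679689 + 715220 + 329931 - 53174 - 17977 + 1255 + 231 - 1
= 82010177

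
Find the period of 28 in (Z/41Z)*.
40

41 is prime, so ord(28) divides φ(41) = 40.
Divisors of 40: 1, 2, 4, 5, 8, 10, 20, 40.
Repeated squaring: 28^1 ≡ 28, 28^2 ≡ 5, 28^4 ≡ 25, 28^8 ≡ 10, 28^16 ≡ 18, 28^32 ≡ 37 (mod 41).
Test 28^d mod 41 for each divisor d in increasing order:
28^1 ≡ 28
28^2 ≡ 5
28^4 ≡ 25
28^5 = 28^4·28^1 ≡ 3
28^8 ≡ 10
28^10 = 28^8·28^2 ≡ 9
28^20 = 28^16·28^4 ≡ 40
28^40 = 28^32·28^8 ≡ 1  ← first divisor giving 1
The order is 40.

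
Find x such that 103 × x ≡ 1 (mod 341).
245

gcd(103, 341) = 1, so the inverse exists.
Extended Euclidean algorithm on (341, 103):
341 = 3 × 103 + 32  ⟹  32 = (1)·341 + (-3)·103
103 = 3 × 32 + 7  ⟹  7 = (-3)·341 + (10)·103
32 = 4 × 7 + 4  ⟹  4 = (13)·341 + (-43)·103
7 = 1 × 4 + 3  ⟹  3 = (-16)·341 + (53)·103
4 = 1 × 3 + 1  ⟹  1 = (29)·341 + (-96)·103
So (-96)·103 ≡ 1 (mod 341), i.e. 103^(-1) ≡ -96 ≡ 245 (mod 341).
Check: 103 × 245 = 25235 ≡ 1 (mod 341)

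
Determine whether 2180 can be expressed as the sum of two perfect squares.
8² + 46² (a=8, b=46)

Factorization: 2180 = 2^2 × 5 × 109
By Fermat: n is sum of two squares iff every prime p ≡ 3 (mod 4) appears to even power.
All primes ≡ 3 (mod 4) appear to even power.
Search a = 0, 1, 2, … for 2180 - a² a perfect square: first hit at a = 8: 2180 - 64 = 2116 = 46².
2180 = 8² + 46² = 64 + 2116 ✓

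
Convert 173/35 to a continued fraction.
[4; 1, 16, 2]

Euclidean algorithm steps:
173 = 4 × 35 + 33
35 = 1 × 33 + 2
33 = 16 × 2 + 1
2 = 2 × 1 + 0
Continued fraction: [4; 1, 16, 2]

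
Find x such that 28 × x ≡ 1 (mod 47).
42

gcd(28, 47) = 1, so the inverse exists.
Extended Euclidean algorithm on (47, 28):
47 = 1 × 28 + 19  ⟹  19 = (1)·47 + (-1)·28
28 = 1 × 19 + 9  ⟹  9 = (-1)·47 + (2)·28
19 = 2 × 9 + 1  ⟹  1 = (3)·47 + (-5)·28
So (-5)·28 ≡ 1 (mod 47), i.e. 28^(-1) ≡ -5 ≡ 42 (mod 47).
Check: 28 × 42 = 1176 ≡ 1 (mod 47)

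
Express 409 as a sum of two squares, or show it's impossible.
3² + 20² (a=3, b=20)

Factorization: 409 = 409
By Fermat: n is sum of two squares iff every prime p ≡ 3 (mod 4) appears to even power.
All primes ≡ 3 (mod 4) appear to even power.
Search a = 0, 1, 2, … for 409 - a² a perfect square: first hit at a = 3: 409 - 9 = 400 = 20².
409 = 3² + 20² = 9 + 400 ✓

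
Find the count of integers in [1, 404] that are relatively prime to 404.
200

404 = 2^2 × 101
φ(n) = n × ∏(1 - 1/p) for each prime p dividing n
φ(404) = 404 × (1 - 1/2) × (1 - 1/101) = 200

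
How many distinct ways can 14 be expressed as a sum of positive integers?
135

p(n) counts ways to write n as a sum of positive integers (order ignored).
Euler's pentagonal recurrence: p(k) = p(k-1) + p(k-2) - p(k-5) - p(k-7) + p(k-12) + p(k-15) - ... (offsets j(3j∓1)/2, signs ++--, p(0)=1, p(<0)=0).
DP table for k = 0..13: p(0)=1, p(1)=1, p(2)=2, p(3)=3, p(4)=5, p(5)=7, p(6)=11, p(7)=15, p(8)=22, p(9)=30, p(10)=42, p(11)=56, p(12)=77, p(13)=101.
Final step: p(14) = p(13) + p(12) - p(9) - p(7) + p(2)
= 101 + 77 - 30 - 15 + 2
= 135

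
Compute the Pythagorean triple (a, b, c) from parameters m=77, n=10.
(5829, 1540, 6029)

Euclid's formula: a = m² - n², b = 2mn, c = m² + n²
m = 77, n = 10
a = 77² - 10² = 5929 - 100 = 5829
b = 2 × 77 × 10 = 1540
c = 77² + 10² = 5929 + 100 = 6029
Verification: 5829² + 1540² = 33977241 + 2371600 = 36348841 = 6029² ✓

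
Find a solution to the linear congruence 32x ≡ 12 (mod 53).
x ≡ 7 (mod 53)

gcd(32, 53) = 1, which divides 12, so solutions exist.
Find 32^(-1) mod 53 by the extended Euclidean algorithm:
53 = 1 × 32 + 21  ⟹  21 = (1)·53 + (-1)·32
32 = 1 × 21 + 11  ⟹  11 = (-1)·53 + (2)·32
21 = 1 × 11 + 10  ⟹  10 = (2)·53 + (-3)·32
11 = 1 × 10 + 1  ⟹  1 = (-3)·53 + (5)·32
So (5)·32 ≡ 1 (mod 53), i.e. 32^(-1) ≡ 5 (mod 53).
x ≡ 5 × 12 = 60 ≡ 7 (mod 53).
Check: 32 × 7 = 224 ≡ 12 (mod 53).
Unique solution: x ≡ 7 (mod 53)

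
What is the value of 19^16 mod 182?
9

Repeated squaring. Binary of 16 = 10000.
19^1 ≡ 19 (mod 182); 19^2 ≡ 179 (mod 182); 19^4 ≡ 9 (mod 182); 19^8 ≡ 81 (mod 182); 19^16 ≡ 9 (mod 182)
19^16 = 19^16 ≡ 9 (mod 182)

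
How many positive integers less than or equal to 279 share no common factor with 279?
180

279 = 3^2 × 31
φ(n) = n × ∏(1 - 1/p) for each prime p dividing n
φ(279) = 279 × (1 - 1/3) × (1 - 1/31) = 180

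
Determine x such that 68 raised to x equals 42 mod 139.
92

Baby-step giant-step with step n = ⌈√139⌉ = 12.
Baby steps 68^j mod 139 (j:value) for j=0..11: 0:1, 1:68, 2:37, 3:14, 4:118, 5:101, 6:57, 7:123, 8:24, 9:103, 10:54, 11:58.
Giant-step multiplier: 68^(-12) ≡ 68^(138-12) = 68^126 ≡ 131 (mod 139).
Giant steps γ_i = 42·131^i mod 139: γ_0=42, γ_1=81, γ_2=47, γ_3=41, γ_4=89, γ_5=122, γ_6=136, γ_7=24 (in table at j=8).
x = i·n + j = 7·12 + 8 = 92.
Check: 68^92 ≡ 42 (mod 139).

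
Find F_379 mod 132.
89

Matrix identity: Q^n = [[F_(n+1), F_n], [F_n, F_(n-1)]] with Q = [[1,1],[1,0]].
n = 379 = 101111011₂. Square-and-multiply, entries mod 132:
Q^1 = [[1,1],[1,0]]
Q^2 = (Q^1)² = [[2,1],[1,1]]
Q^5 = (Q^2)²·Q = [[8,5],[5,3]]
Q^11 = (Q^5)²·Q = [[12,89],[89,55]]
Q^23 = (Q^11)²·Q = [[36,13],[13,23]]
Q^47 = (Q^23)²·Q = [[120,13],[13,107]]
Q^94 = (Q^47)² = [[49,47],[47,2]]
Q^189 = (Q^94)²·Q = [[11,122],[122,21]]
Q^379 = (Q^189)²·Q = [[33,89],[89,76]]
F_379 mod 132 = Q^379[0][1] = 89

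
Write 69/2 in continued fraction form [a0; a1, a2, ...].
[34; 2]

Euclidean algorithm steps:
69 = 34 × 2 + 1
2 = 2 × 1 + 0
Continued fraction: [34; 2]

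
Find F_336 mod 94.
0

Matrix identity: Q^n = [[F_(n+1), F_n], [F_n, F_(n-1)]] with Q = [[1,1],[1,0]].
n = 336 = 101010000₂. Square-and-multiply, entries mod 94:
Q^1 = [[1,1],[1,0]]
Q^2 = (Q^1)² = [[2,1],[1,1]]
Q^5 = (Q^2)²·Q = [[8,5],[5,3]]
Q^10 = (Q^5)² = [[89,55],[55,34]]
Q^21 = (Q^10)²·Q = [[39,42],[42,91]]
Q^42 = (Q^21)² = [[89,8],[8,81]]
Q^84 = (Q^42)² = [[89,44],[44,45]]
Q^168 = (Q^84)² = [[81,68],[68,13]]
Q^336 = (Q^168)² = [[93,0],[0,93]]
F_336 mod 94 = Q^336[0][1] = 0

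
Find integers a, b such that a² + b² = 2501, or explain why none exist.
1² + 50² (a=1, b=50)

Factorization: 2501 = 41 × 61
By Fermat: n is sum of two squares iff every prime p ≡ 3 (mod 4) appears to even power.
All primes ≡ 3 (mod 4) appear to even power.
Search a = 0, 1, 2, … for 2501 - a² a perfect square: first hit at a = 1: 2501 - 1 = 2500 = 50².
2501 = 1² + 50² = 1 + 2500 ✓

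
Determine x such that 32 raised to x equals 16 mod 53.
32

Baby-step giant-step with step n = ⌈√53⌉ = 8.
Baby steps 32^j mod 53 (j:value) for j=0..7: 0:1, 1:32, 2:17, 3:14, 4:24, 5:26, 6:37, 7:18.
Giant-step multiplier: 32^(-8) ≡ 32^(52-8) = 32^44 ≡ 15 (mod 53).
Giant steps γ_i = 16·15^i mod 53: γ_0=16, γ_1=28, γ_2=49, γ_3=46, γ_4=1 (in table at j=0).
x = i·n + j = 4·8 + 0 = 32.
Check: 32^32 ≡ 16 (mod 53).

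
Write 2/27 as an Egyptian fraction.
1/14 + 1/378

Greedy algorithm:
2/27: ceiling(27/2) = 14, use 1/14
1/378: ceiling(378/1) = 378, use 1/378
Result: 2/27 = 1/14 + 1/378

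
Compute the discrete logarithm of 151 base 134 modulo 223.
65

Baby-step giant-step with step n = ⌈√223⌉ = 15.
Baby steps 134^j mod 223 (j:value) for j=0..14: 0:1, 1:134, 2:116, 3:157, 4:76, 5:149, 6:119, 7:113, 8:201, 9:174, 10:124, 11:114, 12:112, 13:67, 14:58.
Giant-step multiplier: 134^(-15) ≡ 134^(222-15) = 134^207 ≡ 27 (mod 223).
Giant steps γ_i = 151·27^i mod 223: γ_0=151, γ_1=63, γ_2=140, γ_3=212, γ_4=149 (in table at j=5).
x = i·n + j = 4·15 + 5 = 65.
Check: 134^65 ≡ 151 (mod 223).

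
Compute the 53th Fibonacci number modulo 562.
283

Matrix identity: Q^n = [[F_(n+1), F_n], [F_n, F_(n-1)]] with Q = [[1,1],[1,0]].
n = 53 = 110101₂. Square-and-multiply, entries mod 562:
Q^1 = [[1,1],[1,0]]
Q^3 = (Q^1)²·Q = [[3,2],[2,1]]
Q^6 = (Q^3)² = [[13,8],[8,5]]
Q^13 = (Q^6)²·Q = [[377,233],[233,144]]
Q^26 = (Q^13)² = [[280,1],[1,279]]
Q^53 = (Q^26)²·Q = [[280,283],[283,559]]
F_53 mod 562 = Q^53[0][1] = 283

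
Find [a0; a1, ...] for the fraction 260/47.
[5; 1, 1, 7, 3]

Euclidean algorithm steps:
260 = 5 × 47 + 25
47 = 1 × 25 + 22
25 = 1 × 22 + 3
22 = 7 × 3 + 1
3 = 3 × 1 + 0
Continued fraction: [5; 1, 1, 7, 3]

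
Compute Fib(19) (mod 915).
521

Matrix identity: Q^n = [[F_(n+1), F_n], [F_n, F_(n-1)]] with Q = [[1,1],[1,0]].
n = 19 = 10011₂. Square-and-multiply, entries mod 915:
Q^1 = [[1,1],[1,0]]
Q^2 = (Q^1)² = [[2,1],[1,1]]
Q^4 = (Q^2)² = [[5,3],[3,2]]
Q^9 = (Q^4)²·Q = [[55,34],[34,21]]
Q^19 = (Q^9)²·Q = [[360,521],[521,754]]
F_19 mod 915 = Q^19[0][1] = 521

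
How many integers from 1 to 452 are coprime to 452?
224

452 = 2^2 × 113
φ(n) = n × ∏(1 - 1/p) for each prime p dividing n
φ(452) = 452 × (1 - 1/2) × (1 - 1/113) = 224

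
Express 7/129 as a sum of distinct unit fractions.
1/19 + 1/613 + 1/1502463

Greedy algorithm:
7/129: ceiling(129/7) = 19, use 1/19
4/2451: ceiling(2451/4) = 613, use 1/613
1/1502463: ceiling(1502463/1) = 1502463, use 1/1502463
Result: 7/129 = 1/19 + 1/613 + 1/1502463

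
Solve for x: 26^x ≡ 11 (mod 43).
24

Baby-step giant-step with step n = ⌈√43⌉ = 7.
Baby steps 26^j mod 43 (j:value) for j=0..6: 0:1, 1:26, 2:31, 3:32, 4:15, 5:3, 6:35.
Giant-step multiplier: 26^(-7) ≡ 26^(42-7) = 26^35 ≡ 37 (mod 43).
Giant steps γ_i = 11·37^i mod 43: γ_0=11, γ_1=20, γ_2=9, γ_3=32 (in table at j=3).
x = i·n + j = 3·7 + 3 = 24.
Check: 26^24 ≡ 11 (mod 43).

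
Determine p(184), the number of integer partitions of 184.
980462880430

p(n) counts ways to write n as a sum of positive integers (order ignored).
Euler's pentagonal recurrence: p(k) = p(k-1) + p(k-2) - p(k-5) - p(k-7) + p(k-12) + p(k-15) - ... (offsets j(3j∓1)/2, signs ++--, p(0)=1, p(<0)=0).
DP table for k = 0..183: p(0)=1, p(1)=1, p(2)=2, p(3)=3, p(4)=5, p(5)=7, p(6)=11, p(7)=15, p(8)=22, p(9)=30, p(10)=42, p(11)=56, p(12)=77, p(13)=101, p(14)=135, p(15)=176, p(16)=231, p(17)=297, p(18)=385, p(19)=490, p(20)=627, p(21)=792, p(22)=1002, p(23)=1255, p(24)=1575, p(25)=1958, p(26)=2436, p(27)=3010, p(28)=3718, p(29)=4565, p(30)=5604, p(31)=6842, p(32)=8349, p(33)=10143, p(34)=12310, p(35)=14883, p(36)=17977, p(37)=21637, p(38)=26015, p(39)=31185, p(40)=37338, p(41)=44583, p(42)=53174, p(43)=63261, p(44)=75175, p(45)=89134, p(46)=105558, p(47)=124754, p(48)=147273, p(49)=173525, p(50)=204226, p(51)=239943, p(52)=281589, p(53)=329931, p(54)=386155, p(55)=451276, p(56)=526823, p(57)=614154, p(58)=715220, p(59)=831820, p(60)=966467, p(61)=1121505, p(62)=1300156, p(63)=1505499, p(64)=1741630, p(65)=2012558, p(66)=2323520, p(67)=2679689, p(68)=3087735, p(69)=3554345, p(70)=4087968, p(71)=4697205, p(72)=5392783, p(73)=6185689, p(74)=7089500, p(75)=8118264, p(76)=9289091, p(77)=10619863, p(78)=12132164, p(79)=13848650, p(80)=15796476, p(81)=18004327, p(82)=20506255, p(83)=23338469, p(84)=26543660, p(85)=30167357, p(86)=34262962, p(87)=38887673, p(88)=44108109, p(89)=49995925, p(90)=56634173, p(91)=64112359, p(92)=72533807, p(93)=82010177, p(94)=92669720, p(95)=104651419, p(96)=118114304, p(97)=133230930, p(98)=150198136, p(99)=169229875, p(100)=190569292, p(101)=214481126, p(102)=241265379, p(103)=271248950, p(104)=304801365, p(105)=342325709, p(106)=384276336, p(107)=431149389, p(108)=483502844, p(109)=541946240, p(110)=607163746, p(111)=679903203, p(112)=761002156, p(113)=851376628, p(114)=952050665, p(115)=1064144451, p(116)=1188908248, p(117)=1327710076, p(118)=1482074143, p(119)=1653668665, p(120)=1844349560, p(121)=2056148051, p(122)=2291320912, p(123)=2552338241, p(124)=2841940500, p(125)=3163127352, p(126)=3519222692, p(127)=3913864295, p(128)=4351078600, p(129)=4835271870, p(130)=5371315400, p(131)=5964539504, p(132)=6620830889, p(133)=7346629512, p(134)=8149040695, p(135)=9035836076, p(136)=10015581680, p(137)=11097645016, p(138)=12292341831, p(139)=13610949895, p(140)=15065878135, p(141)=16670689208, p(142)=18440293320, p(143)=20390982757, p(144)=22540654445, p(145)=24908858009, p(146)=27517052599, p(147)=30388671978, p(148)=33549419497, p(149)=37027355200, p(150)=40853235313, p(151)=45060624582, p(152)=49686288421, p(153)=54770336324, p(154)=60356673280, p(155)=66493182097, p(156)=73232243759, p(157)=80630964769, p(158)=88751778802, p(159)=97662728555, p(160)=107438159466, p(161)=118159068427, p(162)=129913904637, p(163)=142798995930, p(164)=156919475295, p(165)=172389800255, p(166)=189334822579, p(167)=207890420102, p(168)=228204732751, p(169)=250438925115, p(170)=274768617130, p(171)=301384802048, p(172)=330495499613, p(173)=362326859895, p(174)=397125074750, p(175)=435157697830, p(176)=476715857290, p(177)=522115831195, p(178)=571701605655, p(179)=625846753120, p(180)=684957390936, p(181)=749474411781, p(182)=819876908323, p(183)=896684817527.
Final step: p(184) = p(183) + p(182) - p(179) - p(177) + p(172) + p(169) - p(162) - p(158) + p(149) + p(144) - p(133) - p(127) + p(114) + p(107) - p(92) - p(84) + p(67) + p(58) - p(39) - p(29) + p(8)
= 896684817527 + 819876908323 - 625846753120 - 522115831195 + 330495499613 + 250438925115 - 129913904637 - 88751778802 + 37027355200 + 22540654445 - 7346629512 - 3913864295 + 952050665 + 431149389 - 72533807 - 26543660 + 2679689 + 715220 - 31185 - 4565 + 22
= 980462880430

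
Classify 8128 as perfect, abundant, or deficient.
perfect

Proper divisors of 8128: sum = 1 + 2 + 4 + 8 + 16 + 32 + 64 + 127 + 254 + 508 + 1016 + 2032 + 4064 = 8128
Since 8128 = 8128, 8128 is perfect.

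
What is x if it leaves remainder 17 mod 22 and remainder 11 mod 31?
259

Using Chinese Remainder Theorem:
M = 22 × 31 = 682
M1 = 31, M2 = 22
y1 = 31^(-1) mod 22 = 5
y2 = 22^(-1) mod 31 = 24
x = (17×31×5 + 11×22×24) mod 682 = 259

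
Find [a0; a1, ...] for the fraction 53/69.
[0; 1, 3, 3, 5]

Euclidean algorithm steps:
53 = 0 × 69 + 53
69 = 1 × 53 + 16
53 = 3 × 16 + 5
16 = 3 × 5 + 1
5 = 5 × 1 + 0
Continued fraction: [0; 1, 3, 3, 5]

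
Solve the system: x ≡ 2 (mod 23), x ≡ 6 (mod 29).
209

Using Chinese Remainder Theorem:
M = 23 × 29 = 667
M1 = 29, M2 = 23
y1 = 29^(-1) mod 23 = 4
y2 = 23^(-1) mod 29 = 24
x = (2×29×4 + 6×23×24) mod 667 = 209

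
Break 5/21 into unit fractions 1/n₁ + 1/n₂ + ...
1/5 + 1/27 + 1/945

Greedy algorithm:
5/21: ceiling(21/5) = 5, use 1/5
4/105: ceiling(105/4) = 27, use 1/27
1/945: ceiling(945/1) = 945, use 1/945
Result: 5/21 = 1/5 + 1/27 + 1/945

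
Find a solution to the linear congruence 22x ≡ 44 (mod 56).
x ≡ 2 (mod 28)

gcd(22, 56) = 2, which divides 44, so solutions exist.
Divide through by 2: 11x ≡ 22 (mod 28).
Find 11^(-1) mod 28 by the extended Euclidean algorithm:
28 = 2 × 11 + 6  ⟹  6 = (1)·28 + (-2)·11
11 = 1 × 6 + 5  ⟹  5 = (-1)·28 + (3)·11
6 = 1 × 5 + 1  ⟹  1 = (2)·28 + (-5)·11
So (-5)·11 ≡ 1 (mod 28), i.e. 11^(-1) ≡ -5 ≡ 23 (mod 28).
x ≡ 23 × 22 = 506 ≡ 2 (mod 28).
Check: 22 × 2 = 44 ≡ 44 (mod 56).
x ≡ 2 (mod 28), giving 2 solutions mod 56.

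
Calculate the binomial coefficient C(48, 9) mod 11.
0

Using Lucas' theorem:
Write n=48 and k=9 in base 11:
n in base 11: [4, 4]
k in base 11: [0, 9]
C(48,9) mod 11 = ∏ C(n_i, k_i) mod 11
Digit binomials (mod 11): C(4,0) = 1; C(4,9) = 0 (k_i > n_i)
Product: 1 × 0 = 0 ≡ 0 (mod 11)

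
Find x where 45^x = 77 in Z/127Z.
87

Baby-step giant-step with step n = ⌈√127⌉ = 12.
Baby steps 45^j mod 127 (j:value) for j=0..11: 0:1, 1:45, 2:120, 3:66, 4:49, 5:46, 6:38, 7:59, 8:115, 9:95, 10:84, 11:97.
Giant-step multiplier: 45^(-12) ≡ 45^(126-12) = 45^114 ≡ 100 (mod 127).
Giant steps γ_i = 77·100^i mod 127: γ_0=77, γ_1=80, γ_2=126, γ_3=27, γ_4=33, γ_5=125, γ_6=54, γ_7=66 (in table at j=3).
x = i·n + j = 7·12 + 3 = 87.
Check: 45^87 ≡ 77 (mod 127).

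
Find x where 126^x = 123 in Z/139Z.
13

Baby-step giant-step with step n = ⌈√139⌉ = 12.
Baby steps 126^j mod 139 (j:value) for j=0..11: 0:1, 1:126, 2:30, 3:27, 4:66, 5:115, 6:34, 7:114, 8:47, 9:84, 10:20, 11:18.
Giant-step multiplier: 126^(-12) ≡ 126^(138-12) = 126^126 ≡ 79 (mod 139).
Giant steps γ_i = 123·79^i mod 139: γ_0=123, γ_1=126 (in table at j=1).
x = i·n + j = 1·12 + 1 = 13.
Check: 126^13 ≡ 123 (mod 139).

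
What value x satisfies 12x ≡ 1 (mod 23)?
2

gcd(12, 23) = 1, so the inverse exists.
Extended Euclidean algorithm on (23, 12):
23 = 1 × 12 + 11  ⟹  11 = (1)·23 + (-1)·12
12 = 1 × 11 + 1  ⟹  1 = (-1)·23 + (2)·12
So (2)·12 ≡ 1 (mod 23), i.e. 12^(-1) ≡ 2 (mod 23).
Check: 12 × 2 = 24 ≡ 1 (mod 23)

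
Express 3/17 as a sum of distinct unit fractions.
1/6 + 1/102

Greedy algorithm:
3/17: ceiling(17/3) = 6, use 1/6
1/102: ceiling(102/1) = 102, use 1/102
Result: 3/17 = 1/6 + 1/102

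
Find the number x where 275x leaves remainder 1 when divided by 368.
91

gcd(275, 368) = 1, so the inverse exists.
Extended Euclidean algorithm on (368, 275):
368 = 1 × 275 + 93  ⟹  93 = (1)·368 + (-1)·275
275 = 2 × 93 + 89  ⟹  89 = (-2)·368 + (3)·275
93 = 1 × 89 + 4  ⟹  4 = (3)·368 + (-4)·275
89 = 22 × 4 + 1  ⟹  1 = (-68)·368 + (91)·275
So (91)·275 ≡ 1 (mod 368), i.e. 275^(-1) ≡ 91 (mod 368).
Check: 275 × 91 = 25025 ≡ 1 (mod 368)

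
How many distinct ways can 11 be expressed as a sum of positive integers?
56

p(n) counts ways to write n as a sum of positive integers (order ignored).
Euler's pentagonal recurrence: p(k) = p(k-1) + p(k-2) - p(k-5) - p(k-7) + p(k-12) + p(k-15) - ... (offsets j(3j∓1)/2, signs ++--, p(0)=1, p(<0)=0).
DP table for k = 0..10: p(0)=1, p(1)=1, p(2)=2, p(3)=3, p(4)=5, p(5)=7, p(6)=11, p(7)=15, p(8)=22, p(9)=30, p(10)=42.
Final step: p(11) = p(10) + p(9) - p(6) - p(4)
= 42 + 30 - 11 - 5
= 56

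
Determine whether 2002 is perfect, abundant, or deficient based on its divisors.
abundant

Proper divisors of 2002: sum = 1 + 2 + 7 + 11 + 13 + 14 + 22 + 26 + 77 + 91 + 143 + 154 + 182 + 286 + 1001 = 2030
Since 2030 > 2002, 2002 is abundant.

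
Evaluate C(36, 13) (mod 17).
0

Using Lucas' theorem:
Write n=36 and k=13 in base 17:
n in base 17: [2, 2]
k in base 17: [0, 13]
C(36,13) mod 17 = ∏ C(n_i, k_i) mod 17
Digit binomials (mod 17): C(2,0) = 1; C(2,13) = 0 (k_i > n_i)
Product: 1 × 0 = 0 ≡ 0 (mod 17)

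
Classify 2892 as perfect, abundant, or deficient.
abundant

Proper divisors of 2892: sum = 1 + 2 + 3 + 4 + 6 + 12 + 241 + 482 + 723 + 964 + 1446 = 3884
Since 3884 > 2892, 2892 is abundant.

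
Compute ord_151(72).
25

151 is prime, so ord(72) divides φ(151) = 150.
Divisors of 150: 1, 2, 3, 5, 6, 10, 15, 25, 30, 50, 75, 150.
Repeated squaring: 72^1 ≡ 72, 72^2 ≡ 50, 72^4 ≡ 84, 72^8 ≡ 110, 72^16 ≡ 20, 72^32 ≡ 98, 72^64 ≡ 91, 72^128 ≡ 127 (mod 151).
Test 72^d mod 151 for each divisor d in increasing order:
72^1 ≡ 72
72^2 ≡ 50
72^3 = 72^2·72^1 ≡ 127
72^5 = 72^4·72^1 ≡ 8
72^6 = 72^4·72^2 ≡ 123
72^10 = 72^8·72^2 ≡ 64
72^15 = 72^8·72^4·72^2·72^1 ≡ 59
72^25 = 72^16·72^8·72^1 ≡ 1  ← first divisor giving 1
The order is 25.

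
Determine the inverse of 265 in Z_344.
209

gcd(265, 344) = 1, so the inverse exists.
Extended Euclidean algorithm on (344, 265):
344 = 1 × 265 + 79  ⟹  79 = (1)·344 + (-1)·265
265 = 3 × 79 + 28  ⟹  28 = (-3)·344 + (4)·265
79 = 2 × 28 + 23  ⟹  23 = (7)·344 + (-9)·265
28 = 1 × 23 + 5  ⟹  5 = (-10)·344 + (13)·265
23 = 4 × 5 + 3  ⟹  3 = (47)·344 + (-61)·265
5 = 1 × 3 + 2  ⟹  2 = (-57)·344 + (74)·265
3 = 1 × 2 + 1  ⟹  1 = (104)·344 + (-135)·265
So (-135)·265 ≡ 1 (mod 344), i.e. 265^(-1) ≡ -135 ≡ 209 (mod 344).
Check: 265 × 209 = 55385 ≡ 1 (mod 344)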